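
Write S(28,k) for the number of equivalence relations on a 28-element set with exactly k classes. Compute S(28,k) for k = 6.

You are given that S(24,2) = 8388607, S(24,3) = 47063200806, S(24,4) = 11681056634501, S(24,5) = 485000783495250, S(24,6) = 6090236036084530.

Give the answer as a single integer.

8220146115188676396

i=25: T(25,3)=8388607+3·47063200806=141197991025 | T(25,4)=47063200806+4·11681056634501=46771289738810 | T(25,5)=11681056634501+5·485000783495250=2436684974110751 | T(25,6)=485000783495250+6·6090236036084530=37026417000002430
i=26: T(26,4)=141197991025+4·46771289738810=187226356946265 | T(26,5)=46771289738810+5·2436684974110751=12230196160292565 | T(26,6)=2436684974110751+6·37026417000002430=224595186974125331
i=27: T(27,5)=187226356946265+5·12230196160292565=61338207158409090 | T(27,6)=12230196160292565+6·224595186974125331=1359801318005044551
i=28: T(28,6)=61338207158409090+6·1359801318005044551=8220146115188676396
Read S(28,6) = 8220146115188676396.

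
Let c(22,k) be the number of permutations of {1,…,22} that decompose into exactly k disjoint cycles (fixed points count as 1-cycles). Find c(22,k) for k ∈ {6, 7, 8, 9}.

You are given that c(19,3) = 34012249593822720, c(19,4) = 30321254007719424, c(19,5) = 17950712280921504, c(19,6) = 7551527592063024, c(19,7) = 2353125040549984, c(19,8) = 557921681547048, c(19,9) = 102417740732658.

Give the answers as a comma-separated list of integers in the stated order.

@20  (20,4):30321254007719424·19+34012249593822720→610116075740491776, (20,5):17950712280921504·19+30321254007719424→371384787345228000, (20,6):7551527592063024·19+17950712280921504→161429736530118960, (20,7):2353125040549984·19+7551527592063024→52260903362512720, (20,8):557921681547048·19+2353125040549984→12953636989943896, (20,9):102417740732658·19+557921681547048→2503858755467550
@21  (21,5):371384787345228000·20+610116075740491776→8037811822645051776, (21,6):161429736530118960·20+371384787345228000→3599979517947607200, (21,7):52260903362512720·20+161429736530118960→1206647803780373360, (21,8):12953636989943896·20+52260903362512720→311333643161390640, (21,9):2503858755467550·20+12953636989943896→63030812099294896
@22  (22,6):3599979517947607200·21+8037811822645051776→83637381699544802976, (22,7):1206647803780373360·21+3599979517947607200→28939583397335447760, (22,8):311333643161390640·21+1206647803780373360→7744654310169576800, (22,9):63030812099294896·21+311333643161390640→1634980697246583456
Read c(22,6) = 83637381699544802976, c(22,7) = 28939583397335447760, c(22,8) = 7744654310169576800, c(22,9) = 1634980697246583456.

83637381699544802976, 28939583397335447760, 7744654310169576800, 1634980697246583456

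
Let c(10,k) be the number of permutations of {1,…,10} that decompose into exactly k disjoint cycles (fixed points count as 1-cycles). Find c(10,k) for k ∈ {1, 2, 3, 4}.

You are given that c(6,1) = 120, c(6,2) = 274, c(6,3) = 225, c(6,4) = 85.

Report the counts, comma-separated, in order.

362880, 1026576, 1172700, 723680

r7: T_7,1=6×120+0=720; T_7,2=6×274+120=1764; T_7,3=6×225+274=1624; T_7,4=6×85+225=735
r8: T_8,1=7×720+0=5040; T_8,2=7×1764+720=13068; T_8,3=7×1624+1764=13132; T_8,4=7×735+1624=6769
r9: T_9,1=8×5040+0=40320; T_9,2=8×13068+5040=109584; T_9,3=8×13132+13068=118124; T_9,4=8×6769+13132=67284
r10: T_10,1=9×40320+0=362880; T_10,2=9×109584+40320=1026576; T_10,3=9×118124+109584=1172700; T_10,4=9×67284+118124=723680
Read c(10,1) = 362880, c(10,2) = 1026576, c(10,3) = 1172700, c(10,4) = 723680.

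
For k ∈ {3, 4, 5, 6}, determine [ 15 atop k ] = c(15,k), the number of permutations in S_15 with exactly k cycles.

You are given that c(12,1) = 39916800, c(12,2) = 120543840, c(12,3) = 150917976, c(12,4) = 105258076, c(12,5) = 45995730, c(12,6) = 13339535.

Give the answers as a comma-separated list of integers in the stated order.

r13: T_13,1=12×39916800+0=479001600; T_13,2=12×120543840+39916800=1486442880; T_13,3=12×150917976+120543840=1931559552; T_13,4=12×105258076+150917976=1414014888; T_13,5=12×45995730+105258076=657206836; T_13,6=12×13339535+45995730=206070150
r14: T_14,2=13×1486442880+479001600=19802759040; T_14,3=13×1931559552+1486442880=26596717056; T_14,4=13×1414014888+1931559552=20313753096; T_14,5=13×657206836+1414014888=9957703756; T_14,6=13×206070150+657206836=3336118786
r15: T_15,3=14×26596717056+19802759040=392156797824; T_15,4=14×20313753096+26596717056=310989260400; T_15,5=14×9957703756+20313753096=159721605680; T_15,6=14×3336118786+9957703756=56663366760
Read c(15,3) = 392156797824, c(15,4) = 310989260400, c(15,5) = 159721605680, c(15,6) = 56663366760.

392156797824, 310989260400, 159721605680, 56663366760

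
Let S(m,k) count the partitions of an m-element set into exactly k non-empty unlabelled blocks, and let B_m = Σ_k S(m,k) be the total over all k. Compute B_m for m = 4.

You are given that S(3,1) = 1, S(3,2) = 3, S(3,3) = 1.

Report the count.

row 4: T[4][1]=1·1+0=1  T[4][2]=2·3+1=7  T[4][3]=3·1+3=6  T[4][4]=4·0+1=1
B_4 = ΣS(4,k) = 1+7+6+1 = 15

15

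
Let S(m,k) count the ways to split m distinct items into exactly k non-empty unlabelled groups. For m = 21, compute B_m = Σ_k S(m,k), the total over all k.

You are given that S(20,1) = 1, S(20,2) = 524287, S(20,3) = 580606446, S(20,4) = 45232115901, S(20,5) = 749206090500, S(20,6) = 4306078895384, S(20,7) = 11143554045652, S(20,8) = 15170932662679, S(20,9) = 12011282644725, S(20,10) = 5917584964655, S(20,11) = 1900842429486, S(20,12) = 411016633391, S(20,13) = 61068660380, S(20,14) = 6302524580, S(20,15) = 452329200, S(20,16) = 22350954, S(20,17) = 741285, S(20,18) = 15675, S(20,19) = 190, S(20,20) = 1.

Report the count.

row 21: T[21][1]=1·1+0=1  T[21][2]=2·524287+1=1048575  T[21][3]=3·580606446+524287=1742343625  T[21][4]=4·45232115901+580606446=181509070050  T[21][5]=5·749206090500+45232115901=3791262568401  T[21][6]=6·4306078895384+749206090500=26585679462804  T[21][7]=7·11143554045652+4306078895384=82310957214948  T[21][8]=8·15170932662679+11143554045652=132511015347084  T[21][9]=9·12011282644725+15170932662679=123272476465204  T[21][10]=10·5917584964655+12011282644725=71187132291275  T[21][11]=11·1900842429486+5917584964655=26826851689001  T[21][12]=12·411016633391+1900842429486=6833042030178  T[21][13]=13·61068660380+411016633391=1204909218331  T[21][14]=14·6302524580+61068660380=149304004500  T[21][15]=15·452329200+6302524580=13087462580  T[21][16]=16·22350954+452329200=809944464  T[21][17]=17·741285+22350954=34952799  T[21][18]=18·15675+741285=1023435  T[21][19]=19·190+15675=19285  T[21][20]=20·1+190=210  T[21][21]=21·0+1=1
B_21 = ΣS(21,k) = 1+1048575+1742343625+181509070050+3791262568401+26585679462804+82310957214948+132511015347084+123272476465204+71187132291275+26826851689001+6833042030178+1204909218331+149304004500+13087462580+809944464+34952799+1023435+19285+210+1 = 474869816156751

474869816156751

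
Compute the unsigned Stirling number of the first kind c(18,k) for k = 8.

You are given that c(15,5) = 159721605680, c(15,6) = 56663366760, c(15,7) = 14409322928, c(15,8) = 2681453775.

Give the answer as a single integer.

[16] T[16,6]:15*56663366760+159721605680=1009672107080 · T[16,7]:15*14409322928+56663366760=272803210680 · T[16,8]:15*2681453775+14409322928=54631129553
[17] T[17,7]:16*272803210680+1009672107080=5374523477960 · T[17,8]:16*54631129553+272803210680=1146901283528
[18] T[18,8]:17*1146901283528+5374523477960=24871845297936
Read c(18,8) = 24871845297936.

24871845297936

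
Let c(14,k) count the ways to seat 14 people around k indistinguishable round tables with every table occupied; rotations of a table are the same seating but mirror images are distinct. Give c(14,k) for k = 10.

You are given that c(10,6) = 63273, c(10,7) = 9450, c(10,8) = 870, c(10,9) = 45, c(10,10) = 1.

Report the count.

r11: T_11,7=10×9450+63273=157773; T_11,8=10×870+9450=18150; T_11,9=10×45+870=1320; T_11,10=10×1+45=55
r12: T_12,8=11×18150+157773=357423; T_12,9=11×1320+18150=32670; T_12,10=11×55+1320=1925
r13: T_13,9=12×32670+357423=749463; T_13,10=12×1925+32670=55770
r14: T_14,10=13×55770+749463=1474473
Read c(14,10) = 1474473.

1474473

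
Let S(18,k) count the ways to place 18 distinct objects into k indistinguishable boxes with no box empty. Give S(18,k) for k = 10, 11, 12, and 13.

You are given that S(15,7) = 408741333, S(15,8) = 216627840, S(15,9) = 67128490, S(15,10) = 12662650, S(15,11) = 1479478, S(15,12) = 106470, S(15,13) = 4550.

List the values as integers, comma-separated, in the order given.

37112163803, 8391004908, 1256328866, 125854638

i=16: T(16,8)=408741333+8·216627840=2141764053 | T(16,9)=216627840+9·67128490=820784250 | T(16,10)=67128490+10·12662650=193754990 | T(16,11)=12662650+11·1479478=28936908 | T(16,12)=1479478+12·106470=2757118 | T(16,13)=106470+13·4550=165620
i=17: T(17,9)=2141764053+9·820784250=9528822303 | T(17,10)=820784250+10·193754990=2758334150 | T(17,11)=193754990+11·28936908=512060978 | T(17,12)=28936908+12·2757118=62022324 | T(17,13)=2757118+13·165620=4910178
i=18: T(18,10)=9528822303+10·2758334150=37112163803 | T(18,11)=2758334150+11·512060978=8391004908 | T(18,12)=512060978+12·62022324=1256328866 | T(18,13)=62022324+13·4910178=125854638
Read S(18,10) = 37112163803, S(18,11) = 8391004908, S(18,12) = 1256328866, S(18,13) = 125854638.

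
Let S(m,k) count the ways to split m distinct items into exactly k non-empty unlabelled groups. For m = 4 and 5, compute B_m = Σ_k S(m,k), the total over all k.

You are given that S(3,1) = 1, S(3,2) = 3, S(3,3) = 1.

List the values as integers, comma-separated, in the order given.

15, 52

[4] T[4,1]:1*1+0=1 · T[4,2]:2*3+1=7 · T[4,3]:3*1+3=6 · T[4,4]:4*0+1=1
[5] T[5,1]:1*1+0=1 · T[5,2]:2*7+1=15 · T[5,3]:3*6+7=25 · T[5,4]:4*1+6=10 · T[5,5]:5*0+1=1
B_4 = ΣS(4,k) = 1+7+6+1 = 15
B_5 = ΣS(5,k) = 1+15+25+10+1 = 52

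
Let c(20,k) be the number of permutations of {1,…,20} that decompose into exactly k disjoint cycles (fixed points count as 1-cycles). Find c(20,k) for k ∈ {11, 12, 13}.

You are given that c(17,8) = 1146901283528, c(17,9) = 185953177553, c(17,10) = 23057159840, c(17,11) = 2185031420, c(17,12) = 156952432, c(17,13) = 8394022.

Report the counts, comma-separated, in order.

46280647751910, 4465226757381, 342252511900

i=18: T(18,9)=1146901283528+17·185953177553=4308105301929 | T(18,10)=185953177553+17·23057159840=577924894833 | T(18,11)=23057159840+17·2185031420=60202693980 | T(18,12)=2185031420+17·156952432=4853222764 | T(18,13)=156952432+17·8394022=299650806
i=19: T(19,10)=4308105301929+18·577924894833=14710753408923 | T(19,11)=577924894833+18·60202693980=1661573386473 | T(19,12)=60202693980+18·4853222764=147560703732 | T(19,13)=4853222764+18·299650806=10246937272
i=20: T(20,11)=14710753408923+19·1661573386473=46280647751910 | T(20,12)=1661573386473+19·147560703732=4465226757381 | T(20,13)=147560703732+19·10246937272=342252511900
Read c(20,11) = 46280647751910, c(20,12) = 4465226757381, c(20,13) = 342252511900.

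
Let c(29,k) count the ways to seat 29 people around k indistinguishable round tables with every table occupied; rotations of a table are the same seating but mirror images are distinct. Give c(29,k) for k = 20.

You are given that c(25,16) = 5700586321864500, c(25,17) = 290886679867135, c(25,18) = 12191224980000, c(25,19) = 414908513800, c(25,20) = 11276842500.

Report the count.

@26  (26,17):290886679867135·25+5700586321864500→12972753318542875, (26,18):12191224980000·25+290886679867135→595667304367135, (26,19):414908513800·25+12191224980000→22563937825000, (26,20):11276842500·25+414908513800→696829576300
@27  (27,18):595667304367135·26+12972753318542875→28460103232088385, (27,19):22563937825000·26+595667304367135→1182329687817135, (27,20):696829576300·26+22563937825000→40681506808800
@28  (28,19):1182329687817135·27+28460103232088385→60383004803151030, (28,20):40681506808800·27+1182329687817135→2280730371654735
@29  (29,20):2280730371654735·28+60383004803151030→124243455209483610
Read c(29,20) = 124243455209483610.

124243455209483610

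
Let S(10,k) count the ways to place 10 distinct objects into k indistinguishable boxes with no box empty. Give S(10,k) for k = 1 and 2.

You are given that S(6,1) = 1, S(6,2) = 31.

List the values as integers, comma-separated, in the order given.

[7] T[7,1]:1*1+0=1 · T[7,2]:2*31+1=63
[8] T[8,1]:1*1+0=1 · T[8,2]:2*63+1=127
[9] T[9,1]:1*1+0=1 · T[9,2]:2*127+1=255
[10] T[10,1]:1*1+0=1 · T[10,2]:2*255+1=511
Read S(10,1) = 1, S(10,2) = 511.

1, 511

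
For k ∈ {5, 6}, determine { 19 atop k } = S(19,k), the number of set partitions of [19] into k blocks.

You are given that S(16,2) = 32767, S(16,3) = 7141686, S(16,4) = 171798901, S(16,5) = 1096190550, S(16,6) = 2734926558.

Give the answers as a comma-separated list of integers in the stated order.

147589284710, 693081601779

row 17: T[17][3]=3·7141686+32767=21457825  T[17][4]=4·171798901+7141686=694337290  T[17][5]=5·1096190550+171798901=5652751651  T[17][6]=6·2734926558+1096190550=17505749898
row 18: T[18][4]=4·694337290+21457825=2798806985  T[18][5]=5·5652751651+694337290=28958095545  T[18][6]=6·17505749898+5652751651=110687251039
row 19: T[19][5]=5·28958095545+2798806985=147589284710  T[19][6]=6·110687251039+28958095545=693081601779
Read S(19,5) = 147589284710, S(19,6) = 693081601779.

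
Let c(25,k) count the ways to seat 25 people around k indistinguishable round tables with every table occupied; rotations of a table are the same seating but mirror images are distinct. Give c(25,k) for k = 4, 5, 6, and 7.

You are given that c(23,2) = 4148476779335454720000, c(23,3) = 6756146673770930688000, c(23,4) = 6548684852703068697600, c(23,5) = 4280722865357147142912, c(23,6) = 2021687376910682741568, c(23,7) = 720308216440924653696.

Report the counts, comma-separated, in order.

r24: T_24,3=23×6756146673770930688000+4148476779335454720000=159539850276066860544000; T_24,4=23×6548684852703068697600+6756146673770930688000=157375898285941510732800; T_24,5=23×4280722865357147142912+6548684852703068697600=105005310755917452984576; T_24,6=23×2021687376910682741568+4280722865357147142912=50779532534302850198976; T_24,7=23×720308216440924653696+2021687376910682741568=18588776355051949776576
r25: T_25,4=24×157375898285941510732800+159539850276066860544000=3936561409138663118131200; T_25,5=24×105005310755917452984576+157375898285941510732800=2677503356427960382362624; T_25,6=24×50779532534302850198976+105005310755917452984576=1323714091579185857760000; T_25,7=24×18588776355051949776576+50779532534302850198976=496910165055549644836800
Read c(25,4) = 3936561409138663118131200, c(25,5) = 2677503356427960382362624, c(25,6) = 1323714091579185857760000, c(25,7) = 496910165055549644836800.

3936561409138663118131200, 2677503356427960382362624, 1323714091579185857760000, 496910165055549644836800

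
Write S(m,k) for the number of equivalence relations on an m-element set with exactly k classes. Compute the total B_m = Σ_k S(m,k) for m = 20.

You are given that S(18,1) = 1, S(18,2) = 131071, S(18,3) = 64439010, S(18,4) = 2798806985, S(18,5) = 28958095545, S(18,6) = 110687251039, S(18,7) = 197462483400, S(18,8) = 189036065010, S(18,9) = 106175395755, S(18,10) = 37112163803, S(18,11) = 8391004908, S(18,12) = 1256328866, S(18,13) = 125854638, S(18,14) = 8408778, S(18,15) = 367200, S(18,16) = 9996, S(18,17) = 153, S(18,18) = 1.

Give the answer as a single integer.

51724158235372

@19  (19,1):1·1+0→1, (19,2):131071·2+1→262143, (19,3):64439010·3+131071→193448101, (19,4):2798806985·4+64439010→11259666950, (19,5):28958095545·5+2798806985→147589284710, (19,6):110687251039·6+28958095545→693081601779, (19,7):197462483400·7+110687251039→1492924634839, (19,8):189036065010·8+197462483400→1709751003480, (19,9):106175395755·9+189036065010→1144614626805, (19,10):37112163803·10+106175395755→477297033785, (19,11):8391004908·11+37112163803→129413217791, (19,12):1256328866·12+8391004908→23466951300, (19,13):125854638·13+1256328866→2892439160, (19,14):8408778·14+125854638→243577530, (19,15):367200·15+8408778→13916778, (19,16):9996·16+367200→527136, (19,17):153·17+9996→12597, (19,18):1·18+153→171, (19,19):0·19+1→1
@20  (20,1):1·1+0→1, (20,2):262143·2+1→524287, (20,3):193448101·3+262143→580606446, (20,4):11259666950·4+193448101→45232115901, (20,5):147589284710·5+11259666950→749206090500, (20,6):693081601779·6+147589284710→4306078895384, (20,7):1492924634839·7+693081601779→11143554045652, (20,8):1709751003480·8+1492924634839→15170932662679, (20,9):1144614626805·9+1709751003480→12011282644725, (20,10):477297033785·10+1144614626805→5917584964655, (20,11):129413217791·11+477297033785→1900842429486, (20,12):23466951300·12+129413217791→411016633391, (20,13):2892439160·13+23466951300→61068660380, (20,14):243577530·14+2892439160→6302524580, (20,15):13916778·15+243577530→452329200, (20,16):527136·16+13916778→22350954, (20,17):12597·17+527136→741285, (20,18):171·18+12597→15675, (20,19):1·19+171→190, (20,20):0·20+1→1
B_20 = ΣS(20,k) = 1+524287+580606446+45232115901+749206090500+4306078895384+11143554045652+15170932662679+12011282644725+5917584964655+1900842429486+411016633391+61068660380+6302524580+452329200+22350954+741285+15675+190+1 = 51724158235372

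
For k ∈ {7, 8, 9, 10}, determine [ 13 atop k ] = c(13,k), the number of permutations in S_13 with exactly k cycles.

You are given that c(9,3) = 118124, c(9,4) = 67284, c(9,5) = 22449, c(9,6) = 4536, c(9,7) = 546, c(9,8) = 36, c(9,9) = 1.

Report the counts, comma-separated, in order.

44990231, 6926634, 749463, 55770

r10: T_10,4=9×67284+118124=723680; T_10,5=9×22449+67284=269325; T_10,6=9×4536+22449=63273; T_10,7=9×546+4536=9450; T_10,8=9×36+546=870; T_10,9=9×1+36=45; T_10,10=9×0+1=1
r11: T_11,5=10×269325+723680=3416930; T_11,6=10×63273+269325=902055; T_11,7=10×9450+63273=157773; T_11,8=10×870+9450=18150; T_11,9=10×45+870=1320; T_11,10=10×1+45=55
r12: T_12,6=11×902055+3416930=13339535; T_12,7=11×157773+902055=2637558; T_12,8=11×18150+157773=357423; T_12,9=11×1320+18150=32670; T_12,10=11×55+1320=1925
r13: T_13,7=12×2637558+13339535=44990231; T_13,8=12×357423+2637558=6926634; T_13,9=12×32670+357423=749463; T_13,10=12×1925+32670=55770
Read c(13,7) = 44990231, c(13,8) = 6926634, c(13,9) = 749463, c(13,10) = 55770.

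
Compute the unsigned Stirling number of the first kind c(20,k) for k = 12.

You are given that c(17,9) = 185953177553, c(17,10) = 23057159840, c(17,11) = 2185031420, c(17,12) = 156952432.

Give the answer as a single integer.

[18] T[18,10]:17*23057159840+185953177553=577924894833 · T[18,11]:17*2185031420+23057159840=60202693980 · T[18,12]:17*156952432+2185031420=4853222764
[19] T[19,11]:18*60202693980+577924894833=1661573386473 · T[19,12]:18*4853222764+60202693980=147560703732
[20] T[20,12]:19*147560703732+1661573386473=4465226757381
Read c(20,12) = 4465226757381.

4465226757381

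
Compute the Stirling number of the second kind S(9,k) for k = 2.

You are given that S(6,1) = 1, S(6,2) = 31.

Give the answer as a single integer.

255

i=7: T(7,1)=0+1·1=1 | T(7,2)=1+2·31=63
i=8: T(8,1)=0+1·1=1 | T(8,2)=1+2·63=127
i=9: T(9,2)=1+2·127=255
Read S(9,2) = 255.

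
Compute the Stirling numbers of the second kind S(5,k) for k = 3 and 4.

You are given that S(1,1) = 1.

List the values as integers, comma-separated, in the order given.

25, 10

i=2: T(2,1)=0+1·1=1 | T(2,2)=1+2·0=1
i=3: T(3,1)=0+1·1=1 | T(3,2)=1+2·1=3 | T(3,3)=1+3·0=1
i=4: T(4,2)=1+2·3=7 | T(4,3)=3+3·1=6 | T(4,4)=1+4·0=1
i=5: T(5,3)=7+3·6=25 | T(5,4)=6+4·1=10
Read S(5,3) = 25, S(5,4) = 10.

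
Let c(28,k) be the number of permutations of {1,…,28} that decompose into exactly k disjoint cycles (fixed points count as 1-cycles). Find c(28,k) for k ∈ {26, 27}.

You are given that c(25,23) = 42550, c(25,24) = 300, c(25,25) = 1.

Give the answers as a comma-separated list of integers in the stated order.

i=26: T(26,24)=42550+25·300=50050 | T(26,25)=300+25·1=325 | T(26,26)=1+25·0=1
i=27: T(27,25)=50050+26·325=58500 | T(27,26)=325+26·1=351 | T(27,27)=1+26·0=1
i=28: T(28,26)=58500+27·351=67977 | T(28,27)=351+27·1=378
Read c(28,26) = 67977, c(28,27) = 378.

67977, 378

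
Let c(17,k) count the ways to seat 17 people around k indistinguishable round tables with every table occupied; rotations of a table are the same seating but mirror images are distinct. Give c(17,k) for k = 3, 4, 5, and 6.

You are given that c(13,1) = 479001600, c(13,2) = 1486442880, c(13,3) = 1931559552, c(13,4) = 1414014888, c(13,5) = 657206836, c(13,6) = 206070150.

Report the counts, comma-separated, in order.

102992244837120, 87077748875904, 48366009233424, 18861567058880

r14: T_14,1=13×479001600+0=6227020800; T_14,2=13×1486442880+479001600=19802759040; T_14,3=13×1931559552+1486442880=26596717056; T_14,4=13×1414014888+1931559552=20313753096; T_14,5=13×657206836+1414014888=9957703756; T_14,6=13×206070150+657206836=3336118786
r15: T_15,1=14×6227020800+0=87178291200; T_15,2=14×19802759040+6227020800=283465647360; T_15,3=14×26596717056+19802759040=392156797824; T_15,4=14×20313753096+26596717056=310989260400; T_15,5=14×9957703756+20313753096=159721605680; T_15,6=14×3336118786+9957703756=56663366760
r16: T_16,2=15×283465647360+87178291200=4339163001600; T_16,3=15×392156797824+283465647360=6165817614720; T_16,4=15×310989260400+392156797824=5056995703824; T_16,5=15×159721605680+310989260400=2706813345600; T_16,6=15×56663366760+159721605680=1009672107080
r17: T_17,3=16×6165817614720+4339163001600=102992244837120; T_17,4=16×5056995703824+6165817614720=87077748875904; T_17,5=16×2706813345600+5056995703824=48366009233424; T_17,6=16×1009672107080+2706813345600=18861567058880
Read c(17,3) = 102992244837120, c(17,4) = 87077748875904, c(17,5) = 48366009233424, c(17,6) = 18861567058880.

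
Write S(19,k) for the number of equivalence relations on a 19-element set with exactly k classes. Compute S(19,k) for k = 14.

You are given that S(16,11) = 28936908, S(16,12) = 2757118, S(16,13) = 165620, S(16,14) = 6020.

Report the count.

i=17: T(17,12)=28936908+12·2757118=62022324 | T(17,13)=2757118+13·165620=4910178 | T(17,14)=165620+14·6020=249900
i=18: T(18,13)=62022324+13·4910178=125854638 | T(18,14)=4910178+14·249900=8408778
i=19: T(19,14)=125854638+14·8408778=243577530
Read S(19,14) = 243577530.

243577530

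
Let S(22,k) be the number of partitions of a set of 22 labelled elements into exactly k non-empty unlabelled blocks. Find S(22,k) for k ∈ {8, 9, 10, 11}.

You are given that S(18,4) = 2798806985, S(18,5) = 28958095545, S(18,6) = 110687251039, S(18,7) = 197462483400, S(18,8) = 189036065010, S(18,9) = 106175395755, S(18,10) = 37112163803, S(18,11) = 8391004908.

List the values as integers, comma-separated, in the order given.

r19: T_19,5=5×28958095545+2798806985=147589284710; T_19,6=6×110687251039+28958095545=693081601779; T_19,7=7×197462483400+110687251039=1492924634839; T_19,8=8×189036065010+197462483400=1709751003480; T_19,9=9×106175395755+189036065010=1144614626805; T_19,10=10×37112163803+106175395755=477297033785; T_19,11=11×8391004908+37112163803=129413217791
r20: T_20,6=6×693081601779+147589284710=4306078895384; T_20,7=7×1492924634839+693081601779=11143554045652; T_20,8=8×1709751003480+1492924634839=15170932662679; T_20,9=9×1144614626805+1709751003480=12011282644725; T_20,10=10×477297033785+1144614626805=5917584964655; T_20,11=11×129413217791+477297033785=1900842429486
r21: T_21,7=7×11143554045652+4306078895384=82310957214948; T_21,8=8×15170932662679+11143554045652=132511015347084; T_21,9=9×12011282644725+15170932662679=123272476465204; T_21,10=10×5917584964655+12011282644725=71187132291275; T_21,11=11×1900842429486+5917584964655=26826851689001
r22: T_22,8=8×132511015347084+82310957214948=1142399079991620; T_22,9=9×123272476465204+132511015347084=1241963303533920; T_22,10=10×71187132291275+123272476465204=835143799377954; T_22,11=11×26826851689001+71187132291275=366282500870286
Read S(22,8) = 1142399079991620, S(22,9) = 1241963303533920, S(22,10) = 835143799377954, S(22,11) = 366282500870286.

1142399079991620, 1241963303533920, 835143799377954, 366282500870286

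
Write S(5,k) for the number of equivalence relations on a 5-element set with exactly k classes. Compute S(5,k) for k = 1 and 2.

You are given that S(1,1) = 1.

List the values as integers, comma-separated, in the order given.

1, 15

[2] T[2,1]:1*1+0=1 · T[2,2]:2*0+1=1
[3] T[3,1]:1*1+0=1 · T[3,2]:2*1+1=3
[4] T[4,1]:1*1+0=1 · T[4,2]:2*3+1=7
[5] T[5,1]:1*1+0=1 · T[5,2]:2*7+1=15
Read S(5,1) = 1, S(5,2) = 15.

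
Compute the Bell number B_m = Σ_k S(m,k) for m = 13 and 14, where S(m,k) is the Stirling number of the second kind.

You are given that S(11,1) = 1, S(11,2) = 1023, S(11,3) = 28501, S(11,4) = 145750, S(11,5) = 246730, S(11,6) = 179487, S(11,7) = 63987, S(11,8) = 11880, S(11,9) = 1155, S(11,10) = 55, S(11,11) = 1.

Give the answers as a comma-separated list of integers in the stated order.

i=12: T(12,1)=0+1·1=1 | T(12,2)=1+2·1023=2047 | T(12,3)=1023+3·28501=86526 | T(12,4)=28501+4·145750=611501 | T(12,5)=145750+5·246730=1379400 | T(12,6)=246730+6·179487=1323652 | T(12,7)=179487+7·63987=627396 | T(12,8)=63987+8·11880=159027 | T(12,9)=11880+9·1155=22275 | T(12,10)=1155+10·55=1705 | T(12,11)=55+11·1=66 | T(12,12)=1+12·0=1
i=13: T(13,1)=0+1·1=1 | T(13,2)=1+2·2047=4095 | T(13,3)=2047+3·86526=261625 | T(13,4)=86526+4·611501=2532530 | T(13,5)=611501+5·1379400=7508501 | T(13,6)=1379400+6·1323652=9321312 | T(13,7)=1323652+7·627396=5715424 | T(13,8)=627396+8·159027=1899612 | T(13,9)=159027+9·22275=359502 | T(13,10)=22275+10·1705=39325 | T(13,11)=1705+11·66=2431 | T(13,12)=66+12·1=78 | T(13,13)=1+13·0=1
i=14: T(14,1)=0+1·1=1 | T(14,2)=1+2·4095=8191 | T(14,3)=4095+3·261625=788970 | T(14,4)=261625+4·2532530=10391745 | T(14,5)=2532530+5·7508501=40075035 | T(14,6)=7508501+6·9321312=63436373 | T(14,7)=9321312+7·5715424=49329280 | T(14,8)=5715424+8·1899612=20912320 | T(14,9)=1899612+9·359502=5135130 | T(14,10)=359502+10·39325=752752 | T(14,11)=39325+11·2431=66066 | T(14,12)=2431+12·78=3367 | T(14,13)=78+13·1=91 | T(14,14)=1+14·0=1
B_13 = ΣS(13,k) = 1+4095+261625+2532530+7508501+9321312+5715424+1899612+359502+39325+2431+78+1 = 27644437
B_14 = ΣS(14,k) = 1+8191+788970+10391745+40075035+63436373+49329280+20912320+5135130+752752+66066+3367+91+1 = 190899322

27644437, 190899322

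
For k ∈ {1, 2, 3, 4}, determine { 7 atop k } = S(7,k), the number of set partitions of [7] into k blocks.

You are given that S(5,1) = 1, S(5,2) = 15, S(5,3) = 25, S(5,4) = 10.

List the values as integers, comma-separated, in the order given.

[6] T[6,1]:1*1+0=1 · T[6,2]:2*15+1=31 · T[6,3]:3*25+15=90 · T[6,4]:4*10+25=65
[7] T[7,1]:1*1+0=1 · T[7,2]:2*31+1=63 · T[7,3]:3*90+31=301 · T[7,4]:4*65+90=350
Read S(7,1) = 1, S(7,2) = 63, S(7,3) = 301, S(7,4) = 350.

1, 63, 301, 350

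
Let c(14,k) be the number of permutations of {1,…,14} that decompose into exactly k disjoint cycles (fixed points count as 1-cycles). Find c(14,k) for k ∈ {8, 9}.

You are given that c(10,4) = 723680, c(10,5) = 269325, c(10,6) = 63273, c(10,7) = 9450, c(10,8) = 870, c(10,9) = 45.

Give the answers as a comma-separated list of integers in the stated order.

[11] T[11,5]:10*269325+723680=3416930 · T[11,6]:10*63273+269325=902055 · T[11,7]:10*9450+63273=157773 · T[11,8]:10*870+9450=18150 · T[11,9]:10*45+870=1320
[12] T[12,6]:11*902055+3416930=13339535 · T[12,7]:11*157773+902055=2637558 · T[12,8]:11*18150+157773=357423 · T[12,9]:11*1320+18150=32670
[13] T[13,7]:12*2637558+13339535=44990231 · T[13,8]:12*357423+2637558=6926634 · T[13,9]:12*32670+357423=749463
[14] T[14,8]:13*6926634+44990231=135036473 · T[14,9]:13*749463+6926634=16669653
Read c(14,8) = 135036473, c(14,9) = 16669653.

135036473, 16669653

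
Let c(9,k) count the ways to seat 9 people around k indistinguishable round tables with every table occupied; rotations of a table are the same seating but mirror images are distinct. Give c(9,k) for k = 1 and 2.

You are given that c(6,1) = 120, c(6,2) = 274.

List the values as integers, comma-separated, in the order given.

[7] T[7,1]:6*120+0=720 · T[7,2]:6*274+120=1764
[8] T[8,1]:7*720+0=5040 · T[8,2]:7*1764+720=13068
[9] T[9,1]:8*5040+0=40320 · T[9,2]:8*13068+5040=109584
Read c(9,1) = 40320, c(9,2) = 109584.

40320, 109584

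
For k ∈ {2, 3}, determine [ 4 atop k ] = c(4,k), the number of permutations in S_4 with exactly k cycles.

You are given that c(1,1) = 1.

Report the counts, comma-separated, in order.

11, 6

row 2: T[2][1]=1·1+0=1  T[2][2]=1·0+1=1
row 3: T[3][1]=2·1+0=2  T[3][2]=2·1+1=3  T[3][3]=2·0+1=1
row 4: T[4][2]=3·3+2=11  T[4][3]=3·1+3=6
Read c(4,2) = 11, c(4,3) = 6.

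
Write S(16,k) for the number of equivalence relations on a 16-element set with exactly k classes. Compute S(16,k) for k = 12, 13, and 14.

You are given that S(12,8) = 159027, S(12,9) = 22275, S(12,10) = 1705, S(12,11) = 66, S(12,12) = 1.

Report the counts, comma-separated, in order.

i=13: T(13,9)=159027+9·22275=359502 | T(13,10)=22275+10·1705=39325 | T(13,11)=1705+11·66=2431 | T(13,12)=66+12·1=78 | T(13,13)=1+13·0=1
i=14: T(14,10)=359502+10·39325=752752 | T(14,11)=39325+11·2431=66066 | T(14,12)=2431+12·78=3367 | T(14,13)=78+13·1=91 | T(14,14)=1+14·0=1
i=15: T(15,11)=752752+11·66066=1479478 | T(15,12)=66066+12·3367=106470 | T(15,13)=3367+13·91=4550 | T(15,14)=91+14·1=105
i=16: T(16,12)=1479478+12·106470=2757118 | T(16,13)=106470+13·4550=165620 | T(16,14)=4550+14·105=6020
Read S(16,12) = 2757118, S(16,13) = 165620, S(16,14) = 6020.

2757118, 165620, 6020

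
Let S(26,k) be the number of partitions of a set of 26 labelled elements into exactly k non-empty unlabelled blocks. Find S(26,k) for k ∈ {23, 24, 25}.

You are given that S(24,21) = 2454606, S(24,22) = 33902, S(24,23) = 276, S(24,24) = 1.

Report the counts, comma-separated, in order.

r25: T_25,22=22×33902+2454606=3200450; T_25,23=23×276+33902=40250; T_25,24=24×1+276=300; T_25,25=25×0+1=1
r26: T_26,23=23×40250+3200450=4126200; T_26,24=24×300+40250=47450; T_26,25=25×1+300=325
Read S(26,23) = 4126200, S(26,24) = 47450, S(26,25) = 325.

4126200, 47450, 325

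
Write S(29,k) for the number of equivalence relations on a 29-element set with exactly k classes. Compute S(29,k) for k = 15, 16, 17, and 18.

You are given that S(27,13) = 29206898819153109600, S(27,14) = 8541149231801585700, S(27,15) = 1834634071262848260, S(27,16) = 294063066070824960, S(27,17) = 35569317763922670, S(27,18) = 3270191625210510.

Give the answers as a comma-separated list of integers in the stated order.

@28  (28,14):8541149231801585700·14+29206898819153109600→148782988064375309400, (28,15):1834634071262848260·15+8541149231801585700→36060660300744309600, (28,16):294063066070824960·16+1834634071262848260→6539643128396047620, (28,17):35569317763922670·17+294063066070824960→898741468057510350, (28,18):3270191625210510·18+35569317763922670→94432767017711850
@29  (29,15):36060660300744309600·15+148782988064375309400→689692892575539953400, (29,16):6539643128396047620·16+36060660300744309600→140694950355081071520, (29,17):898741468057510350·17+6539643128396047620→21818248085373723570, (29,18):94432767017711850·18+898741468057510350→2598531274376323650
Read S(29,15) = 689692892575539953400, S(29,16) = 140694950355081071520, S(29,17) = 21818248085373723570, S(29,18) = 2598531274376323650.

689692892575539953400, 140694950355081071520, 21818248085373723570, 2598531274376323650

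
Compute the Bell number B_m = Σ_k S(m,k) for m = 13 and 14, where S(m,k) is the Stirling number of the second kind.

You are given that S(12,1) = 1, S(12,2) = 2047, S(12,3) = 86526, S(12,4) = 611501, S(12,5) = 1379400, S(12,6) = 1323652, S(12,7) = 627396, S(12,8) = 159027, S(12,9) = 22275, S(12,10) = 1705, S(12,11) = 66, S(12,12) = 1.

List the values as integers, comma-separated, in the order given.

27644437, 190899322

@13  (13,1):1·1+0→1, (13,2):2047·2+1→4095, (13,3):86526·3+2047→261625, (13,4):611501·4+86526→2532530, (13,5):1379400·5+611501→7508501, (13,6):1323652·6+1379400→9321312, (13,7):627396·7+1323652→5715424, (13,8):159027·8+627396→1899612, (13,9):22275·9+159027→359502, (13,10):1705·10+22275→39325, (13,11):66·11+1705→2431, (13,12):1·12+66→78, (13,13):0·13+1→1
@14  (14,1):1·1+0→1, (14,2):4095·2+1→8191, (14,3):261625·3+4095→788970, (14,4):2532530·4+261625→10391745, (14,5):7508501·5+2532530→40075035, (14,6):9321312·6+7508501→63436373, (14,7):5715424·7+9321312→49329280, (14,8):1899612·8+5715424→20912320, (14,9):359502·9+1899612→5135130, (14,10):39325·10+359502→752752, (14,11):2431·11+39325→66066, (14,12):78·12+2431→3367, (14,13):1·13+78→91, (14,14):0·14+1→1
B_13 = ΣS(13,k) = 1+4095+261625+2532530+7508501+9321312+5715424+1899612+359502+39325+2431+78+1 = 27644437
B_14 = ΣS(14,k) = 1+8191+788970+10391745+40075035+63436373+49329280+20912320+5135130+752752+66066+3367+91+1 = 190899322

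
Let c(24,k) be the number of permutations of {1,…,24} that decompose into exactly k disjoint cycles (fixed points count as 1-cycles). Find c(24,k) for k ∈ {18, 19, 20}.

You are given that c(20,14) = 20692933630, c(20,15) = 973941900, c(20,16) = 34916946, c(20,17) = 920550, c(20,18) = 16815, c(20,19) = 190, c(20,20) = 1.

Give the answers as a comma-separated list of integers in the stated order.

row 21: T[21][15]=20·973941900+20692933630=40171771630  T[21][16]=20·34916946+973941900=1672280820  T[21][17]=20·920550+34916946=53327946  T[21][18]=20·16815+920550=1256850  T[21][19]=20·190+16815=20615  T[21][20]=20·1+190=210
row 22: T[22][16]=21·1672280820+40171771630=75289668850  T[22][17]=21·53327946+1672280820=2792167686  T[22][18]=21·1256850+53327946=79721796  T[22][19]=21·20615+1256850=1689765  T[22][20]=21·210+20615=25025
row 23: T[23][17]=22·2792167686+75289668850=136717357942  T[23][18]=22·79721796+2792167686=4546047198  T[23][19]=22·1689765+79721796=116896626  T[23][20]=22·25025+1689765=2240315
row 24: T[24][18]=23·4546047198+136717357942=241276443496  T[24][19]=23·116896626+4546047198=7234669596  T[24][20]=23·2240315+116896626=168423871
Read c(24,18) = 241276443496, c(24,19) = 7234669596, c(24,20) = 168423871.

241276443496, 7234669596, 168423871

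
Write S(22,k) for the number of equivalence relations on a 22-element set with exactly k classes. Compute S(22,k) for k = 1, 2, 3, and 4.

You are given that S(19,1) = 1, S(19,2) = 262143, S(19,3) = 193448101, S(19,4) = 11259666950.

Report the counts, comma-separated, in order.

row 20: T[20][1]=1·1+0=1  T[20][2]=2·262143+1=524287  T[20][3]=3·193448101+262143=580606446  T[20][4]=4·11259666950+193448101=45232115901
row 21: T[21][1]=1·1+0=1  T[21][2]=2·524287+1=1048575  T[21][3]=3·580606446+524287=1742343625  T[21][4]=4·45232115901+580606446=181509070050
row 22: T[22][1]=1·1+0=1  T[22][2]=2·1048575+1=2097151  T[22][3]=3·1742343625+1048575=5228079450  T[22][4]=4·181509070050+1742343625=727778623825
Read S(22,1) = 1, S(22,2) = 2097151, S(22,3) = 5228079450, S(22,4) = 727778623825.

1, 2097151, 5228079450, 727778623825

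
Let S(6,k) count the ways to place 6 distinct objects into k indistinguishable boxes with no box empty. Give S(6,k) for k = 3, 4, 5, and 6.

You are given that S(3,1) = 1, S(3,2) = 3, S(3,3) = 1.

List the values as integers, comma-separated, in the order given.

r4: T_4,1=1×1+0=1; T_4,2=2×3+1=7; T_4,3=3×1+3=6; T_4,4=4×0+1=1
r5: T_5,2=2×7+1=15; T_5,3=3×6+7=25; T_5,4=4×1+6=10; T_5,5=5×0+1=1
r6: T_6,3=3×25+15=90; T_6,4=4×10+25=65; T_6,5=5×1+10=15; T_6,6=6×0+1=1
Read S(6,3) = 90, S(6,4) = 65, S(6,5) = 15, S(6,6) = 1.

90, 65, 15, 1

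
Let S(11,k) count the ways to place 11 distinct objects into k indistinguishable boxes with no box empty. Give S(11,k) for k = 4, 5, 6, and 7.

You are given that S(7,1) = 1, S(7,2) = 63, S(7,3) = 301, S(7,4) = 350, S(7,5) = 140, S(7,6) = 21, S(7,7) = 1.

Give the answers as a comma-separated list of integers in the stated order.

145750, 246730, 179487, 63987

@8  (8,1):1·1+0→1, (8,2):63·2+1→127, (8,3):301·3+63→966, (8,4):350·4+301→1701, (8,5):140·5+350→1050, (8,6):21·6+140→266, (8,7):1·7+21→28
@9  (9,2):127·2+1→255, (9,3):966·3+127→3025, (9,4):1701·4+966→7770, (9,5):1050·5+1701→6951, (9,6):266·6+1050→2646, (9,7):28·7+266→462
@10  (10,3):3025·3+255→9330, (10,4):7770·4+3025→34105, (10,5):6951·5+7770→42525, (10,6):2646·6+6951→22827, (10,7):462·7+2646→5880
@11  (11,4):34105·4+9330→145750, (11,5):42525·5+34105→246730, (11,6):22827·6+42525→179487, (11,7):5880·7+22827→63987
Read S(11,4) = 145750, S(11,5) = 246730, S(11,6) = 179487, S(11,7) = 63987.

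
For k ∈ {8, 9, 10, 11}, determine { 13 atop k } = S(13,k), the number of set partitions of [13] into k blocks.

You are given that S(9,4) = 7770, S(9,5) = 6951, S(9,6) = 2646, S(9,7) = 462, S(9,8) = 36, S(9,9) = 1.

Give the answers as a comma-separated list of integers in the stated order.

1899612, 359502, 39325, 2431

i=10: T(10,5)=7770+5·6951=42525 | T(10,6)=6951+6·2646=22827 | T(10,7)=2646+7·462=5880 | T(10,8)=462+8·36=750 | T(10,9)=36+9·1=45 | T(10,10)=1+10·0=1
i=11: T(11,6)=42525+6·22827=179487 | T(11,7)=22827+7·5880=63987 | T(11,8)=5880+8·750=11880 | T(11,9)=750+9·45=1155 | T(11,10)=45+10·1=55 | T(11,11)=1+11·0=1
i=12: T(12,7)=179487+7·63987=627396 | T(12,8)=63987+8·11880=159027 | T(12,9)=11880+9·1155=22275 | T(12,10)=1155+10·55=1705 | T(12,11)=55+11·1=66
i=13: T(13,8)=627396+8·159027=1899612 | T(13,9)=159027+9·22275=359502 | T(13,10)=22275+10·1705=39325 | T(13,11)=1705+11·66=2431
Read S(13,8) = 1899612, S(13,9) = 359502, S(13,10) = 39325, S(13,11) = 2431.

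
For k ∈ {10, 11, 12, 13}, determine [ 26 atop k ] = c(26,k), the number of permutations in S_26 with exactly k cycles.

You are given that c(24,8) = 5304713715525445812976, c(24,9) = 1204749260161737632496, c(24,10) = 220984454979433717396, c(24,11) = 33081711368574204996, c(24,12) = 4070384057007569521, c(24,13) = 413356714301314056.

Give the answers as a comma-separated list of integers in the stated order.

196928100451110820242880, 31882014375298512782500, 4284218746244111474800, 480544558742733545125

i=25: T(25,9)=5304713715525445812976+24·1204749260161737632496=34218695959407148992880 | T(25,10)=1204749260161737632496+24·220984454979433717396=6508376179668146850000 | T(25,11)=220984454979433717396+24·33081711368574204996=1014945527825214637300 | T(25,12)=33081711368574204996+24·4070384057007569521=130770928736755873500 | T(25,13)=4070384057007569521+24·413356714301314056=13990945200239106865
i=26: T(26,10)=34218695959407148992880+25·6508376179668146850000=196928100451110820242880 | T(26,11)=6508376179668146850000+25·1014945527825214637300=31882014375298512782500 | T(26,12)=1014945527825214637300+25·130770928736755873500=4284218746244111474800 | T(26,13)=130770928736755873500+25·13990945200239106865=480544558742733545125
Read c(26,10) = 196928100451110820242880, c(26,11) = 31882014375298512782500, c(26,12) = 4284218746244111474800, c(26,13) = 480544558742733545125.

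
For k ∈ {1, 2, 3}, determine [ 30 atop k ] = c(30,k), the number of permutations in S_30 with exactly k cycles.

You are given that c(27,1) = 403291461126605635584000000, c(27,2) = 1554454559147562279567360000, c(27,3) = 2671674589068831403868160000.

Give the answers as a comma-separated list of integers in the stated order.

r28: T_28,1=27×403291461126605635584000000+0=10888869450418352160768000000; T_28,2=27×1554454559147562279567360000+403291461126605635584000000=42373564558110787183902720000; T_28,3=27×2671674589068831403868160000+1554454559147562279567360000=73689668464006010184007680000
r29: T_29,1=28×10888869450418352160768000000+0=304888344611713860501504000000; T_29,2=28×42373564558110787183902720000+10888869450418352160768000000=1197348677077520393310044160000; T_29,3=28×73689668464006010184007680000+42373564558110787183902720000=2105684281550279072336117760000
r30: T_30,1=29×304888344611713860501504000000+0=8841761993739701954543616000000; T_30,2=29×1197348677077520393310044160000+304888344611713860501504000000=35027999979859805266492784640000; T_30,3=29×2105684281550279072336117760000+1197348677077520393310044160000=62262192842035613491057459200000
Read c(30,1) = 8841761993739701954543616000000, c(30,2) = 35027999979859805266492784640000, c(30,3) = 62262192842035613491057459200000.

8841761993739701954543616000000, 35027999979859805266492784640000, 62262192842035613491057459200000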